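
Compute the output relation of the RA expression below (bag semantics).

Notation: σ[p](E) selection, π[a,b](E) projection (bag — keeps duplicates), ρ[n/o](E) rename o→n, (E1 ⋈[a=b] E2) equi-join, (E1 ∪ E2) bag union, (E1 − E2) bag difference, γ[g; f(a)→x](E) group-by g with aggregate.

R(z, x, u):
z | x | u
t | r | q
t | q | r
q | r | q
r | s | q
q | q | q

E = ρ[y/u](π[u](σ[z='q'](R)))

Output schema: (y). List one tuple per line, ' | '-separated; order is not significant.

Stepwise |·|:
  R → 5
  σ[z='q'](R) → 2
  π[u](σ[z='q'](R)) → 2
  ρ[y/u](π[u](σ[z='q'](R))) → 2

== RESULT ==
y
q
q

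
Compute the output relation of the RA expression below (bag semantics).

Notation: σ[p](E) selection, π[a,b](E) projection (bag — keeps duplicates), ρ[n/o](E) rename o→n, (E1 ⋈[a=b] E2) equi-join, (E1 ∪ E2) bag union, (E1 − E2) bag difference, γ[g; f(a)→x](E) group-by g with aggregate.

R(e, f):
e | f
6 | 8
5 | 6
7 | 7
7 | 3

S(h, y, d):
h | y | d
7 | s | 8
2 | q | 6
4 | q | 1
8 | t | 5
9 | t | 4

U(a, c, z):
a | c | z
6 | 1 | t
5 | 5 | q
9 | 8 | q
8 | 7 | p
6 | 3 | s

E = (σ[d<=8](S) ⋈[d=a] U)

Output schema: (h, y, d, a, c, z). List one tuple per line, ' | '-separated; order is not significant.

Row counts bottom-up:
  S → 5
  σ[d<=8](S) → 5
  U → 5
  (σ[d<=8](S) ⋈[d=a] U) → 4

== RESULT ==
h | y | d | a | c | z
2 | q | 6 | 6 | 1 | t
2 | q | 6 | 6 | 3 | s
7 | s | 8 | 8 | 7 | p
8 | t | 5 | 5 | 5 | q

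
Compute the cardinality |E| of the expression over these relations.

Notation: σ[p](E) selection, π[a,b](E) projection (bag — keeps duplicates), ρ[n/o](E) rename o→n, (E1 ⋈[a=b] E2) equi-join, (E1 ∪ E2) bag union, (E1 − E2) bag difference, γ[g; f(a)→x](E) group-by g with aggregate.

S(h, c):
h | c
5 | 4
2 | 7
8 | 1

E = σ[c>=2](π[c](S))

Per-node cardinality:
  S → 3
  π[c](S) → 3
  σ[c>=2](π[c](S)) → 2

|E| = 2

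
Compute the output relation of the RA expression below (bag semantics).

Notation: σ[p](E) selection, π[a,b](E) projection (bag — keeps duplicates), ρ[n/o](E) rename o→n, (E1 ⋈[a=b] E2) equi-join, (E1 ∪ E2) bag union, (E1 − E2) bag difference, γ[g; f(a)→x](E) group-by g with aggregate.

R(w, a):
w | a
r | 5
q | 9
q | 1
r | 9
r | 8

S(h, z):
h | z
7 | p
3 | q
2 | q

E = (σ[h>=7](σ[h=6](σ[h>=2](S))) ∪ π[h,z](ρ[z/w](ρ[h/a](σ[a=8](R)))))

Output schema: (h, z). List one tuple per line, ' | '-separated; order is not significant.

Stepwise |·|:
  S → 3
  σ[h>=2](S) → 3
  σ[h=6](σ[h>=2](S)) → 0
  σ[h>=7](σ[h=6](σ[h>=2](S))) → 0
  R → 5
  σ[a=8](R) → 1
  ρ[h/a](σ[a=8](R)) → 1
  ρ[z/w](ρ[h/a](σ[a=8](R))) → 1
  π[h,z](ρ[z/w](ρ[h/a](σ[a=8](R)))) → 1
  (σ[h>=7](σ[h=6](σ[h>=2](S))) ∪ π[h,z](ρ[z/w](ρ[h/a](σ[a=8](R))))) → 1

== RESULT ==
h | z
8 | r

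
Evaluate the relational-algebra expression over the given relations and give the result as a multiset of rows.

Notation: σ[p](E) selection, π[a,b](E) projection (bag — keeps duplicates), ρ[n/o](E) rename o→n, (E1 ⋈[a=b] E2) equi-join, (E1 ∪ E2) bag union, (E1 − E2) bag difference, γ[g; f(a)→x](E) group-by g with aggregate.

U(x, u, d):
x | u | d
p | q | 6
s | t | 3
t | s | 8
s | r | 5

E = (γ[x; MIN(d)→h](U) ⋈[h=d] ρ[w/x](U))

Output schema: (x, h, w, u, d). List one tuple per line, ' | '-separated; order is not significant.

Per-node cardinality:
  U → 4
  γ[x; MIN(d)→h](U) → 3
  U → 4
  ρ[w/x](U) → 4
  (γ[x; MIN(d)→h](U) ⋈[h=d] ρ[w/x](U)) → 3

== RESULT ==
x | h | w | u | d
p | 6 | p | q | 6
s | 3 | s | t | 3
t | 8 | t | s | 8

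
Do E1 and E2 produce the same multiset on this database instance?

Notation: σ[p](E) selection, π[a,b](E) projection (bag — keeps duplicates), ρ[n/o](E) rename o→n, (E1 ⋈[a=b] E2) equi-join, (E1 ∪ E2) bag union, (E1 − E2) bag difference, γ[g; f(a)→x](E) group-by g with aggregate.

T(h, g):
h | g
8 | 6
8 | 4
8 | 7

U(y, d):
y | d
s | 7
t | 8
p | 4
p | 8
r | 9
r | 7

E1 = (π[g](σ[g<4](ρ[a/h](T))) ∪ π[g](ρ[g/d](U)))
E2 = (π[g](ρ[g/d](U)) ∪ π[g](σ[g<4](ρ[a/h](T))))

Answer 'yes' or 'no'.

E1 subexpression sizes:
  T → 3
  ρ[a/h](T) → 3
  σ[g<4](ρ[a/h](T)) → 0
  π[g](σ[g<4](ρ[a/h](T))) → 0
  U → 6
  ρ[g/d](U) → 6
  π[g](ρ[g/d](U)) → 6
  (π[g](σ[g<4](ρ[a/h](T))) ∪ π[g](ρ[g/d](U))) → 6
E2 subexpression sizes:
  U → 6
  ρ[g/d](U) → 6
  π[g](ρ[g/d](U)) → 6
  T → 3
  ρ[a/h](T) → 3
  σ[g<4](ρ[a/h](T)) → 0
  π[g](σ[g<4](ρ[a/h](T))) → 0
  (π[g](ρ[g/d](U)) ∪ π[g](σ[g<4](ρ[a/h](T)))) → 6

E1 and E2 produce the same multiset:
g
4
7
7
8
8
9

yes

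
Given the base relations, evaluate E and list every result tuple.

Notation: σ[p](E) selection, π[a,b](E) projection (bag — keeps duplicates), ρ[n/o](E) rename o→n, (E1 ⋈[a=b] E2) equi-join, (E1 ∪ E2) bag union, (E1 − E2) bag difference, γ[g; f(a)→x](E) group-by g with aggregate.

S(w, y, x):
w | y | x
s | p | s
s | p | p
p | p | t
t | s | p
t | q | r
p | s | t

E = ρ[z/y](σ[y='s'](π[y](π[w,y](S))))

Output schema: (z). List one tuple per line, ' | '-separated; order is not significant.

Row counts bottom-up:
  S → 6
  π[w,y](S) → 6
  π[y](π[w,y](S)) → 6
  σ[y='s'](π[y](π[w,y](S))) → 2
  ρ[z/y](σ[y='s'](π[y](π[w,y](S)))) → 2

== RESULT ==
z
s
s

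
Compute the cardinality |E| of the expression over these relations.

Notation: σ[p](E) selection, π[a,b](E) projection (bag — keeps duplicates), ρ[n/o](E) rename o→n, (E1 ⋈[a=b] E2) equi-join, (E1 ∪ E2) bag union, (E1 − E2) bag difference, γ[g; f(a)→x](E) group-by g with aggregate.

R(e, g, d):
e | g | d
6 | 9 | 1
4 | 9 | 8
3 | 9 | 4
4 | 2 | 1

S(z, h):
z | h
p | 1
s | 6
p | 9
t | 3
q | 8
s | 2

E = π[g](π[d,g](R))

Stepwise |·|:
  R → 4
  π[d,g](R) → 4
  π[g](π[d,g](R)) → 4

|E| = 4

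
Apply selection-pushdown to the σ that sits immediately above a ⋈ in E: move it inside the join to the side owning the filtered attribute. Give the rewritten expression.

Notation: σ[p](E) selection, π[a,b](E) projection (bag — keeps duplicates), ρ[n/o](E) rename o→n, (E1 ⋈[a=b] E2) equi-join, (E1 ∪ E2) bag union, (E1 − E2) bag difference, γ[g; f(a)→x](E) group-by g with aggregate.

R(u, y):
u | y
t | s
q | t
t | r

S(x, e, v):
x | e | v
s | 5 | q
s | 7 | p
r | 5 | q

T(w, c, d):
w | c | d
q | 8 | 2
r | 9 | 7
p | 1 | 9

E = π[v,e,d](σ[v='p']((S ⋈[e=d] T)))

σ filters on v, owned by the left side.
E' = π[v,e,d]((σ[v='p'](S) ⋈[e=d] T))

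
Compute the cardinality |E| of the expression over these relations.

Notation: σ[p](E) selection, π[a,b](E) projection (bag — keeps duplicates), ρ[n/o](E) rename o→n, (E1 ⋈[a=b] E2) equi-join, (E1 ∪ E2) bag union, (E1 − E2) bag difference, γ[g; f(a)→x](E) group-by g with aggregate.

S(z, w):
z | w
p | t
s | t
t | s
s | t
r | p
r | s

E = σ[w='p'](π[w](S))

Subexpression sizes:
  S → 6
  π[w](S) → 6
  σ[w='p'](π[w](S)) → 1

|E| = 1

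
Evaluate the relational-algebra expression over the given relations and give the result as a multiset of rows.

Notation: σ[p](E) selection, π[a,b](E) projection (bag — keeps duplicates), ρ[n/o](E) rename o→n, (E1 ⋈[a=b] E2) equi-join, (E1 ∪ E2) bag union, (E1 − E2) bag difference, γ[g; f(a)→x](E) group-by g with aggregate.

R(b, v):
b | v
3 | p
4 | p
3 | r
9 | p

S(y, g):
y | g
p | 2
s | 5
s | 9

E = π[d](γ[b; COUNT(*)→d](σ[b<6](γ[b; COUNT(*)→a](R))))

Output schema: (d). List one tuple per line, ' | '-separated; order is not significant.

Stepwise |·|:
  R → 4
  γ[b; COUNT(*)→a](R) → 3
  σ[b<6](γ[b; COUNT(*)→a](R)) → 2
  γ[b; COUNT(*)→d](σ[b<6](γ[b; COUNT(*)→a](R))) → 2
  π[d](γ[b; COUNT(*)→d](σ[b<6](γ[b; COUNT(*)→a](R)))) → 2

== RESULT ==
d
1
1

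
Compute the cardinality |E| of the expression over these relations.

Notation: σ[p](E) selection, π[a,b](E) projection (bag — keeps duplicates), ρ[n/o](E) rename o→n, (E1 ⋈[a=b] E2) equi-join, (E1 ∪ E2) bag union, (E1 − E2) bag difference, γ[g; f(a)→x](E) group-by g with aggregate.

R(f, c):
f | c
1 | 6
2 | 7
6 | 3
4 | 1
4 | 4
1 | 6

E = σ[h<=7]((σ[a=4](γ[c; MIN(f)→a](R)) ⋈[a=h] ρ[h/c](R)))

Row counts bottom-up:
  R → 6
  γ[c; MIN(f)→a](R) → 5
  σ[a=4](γ[c; MIN(f)→a](R)) → 2
  R → 6
  ρ[h/c](R) → 6
  (σ[a=4](γ[c; MIN(f)→a](R)) ⋈[a=h] ρ[h/c](R)) → 2
  σ[h<=7]((σ[a=4](γ[c; MIN(f)→a](R)) ⋈[a=h] ρ[h/c](R))) → 2

|E| = 2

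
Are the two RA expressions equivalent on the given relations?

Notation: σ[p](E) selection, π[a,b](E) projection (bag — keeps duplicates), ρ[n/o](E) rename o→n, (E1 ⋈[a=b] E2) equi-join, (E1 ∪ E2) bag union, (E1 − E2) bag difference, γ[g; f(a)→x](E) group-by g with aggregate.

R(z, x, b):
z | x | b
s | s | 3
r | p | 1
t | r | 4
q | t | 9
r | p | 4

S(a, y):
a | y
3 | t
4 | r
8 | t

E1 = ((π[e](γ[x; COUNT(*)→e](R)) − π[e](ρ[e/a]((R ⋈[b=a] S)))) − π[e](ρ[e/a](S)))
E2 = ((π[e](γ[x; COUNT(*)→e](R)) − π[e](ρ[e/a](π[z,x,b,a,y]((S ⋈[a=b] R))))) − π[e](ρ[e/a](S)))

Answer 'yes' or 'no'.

E1 stepwise |·|:
  R → 5
  γ[x; COUNT(*)→e](R) → 4
  π[e](γ[x; COUNT(*)→e](R)) → 4
  R → 5
  S → 3
  (R ⋈[b=a] S) → 3
  ρ[e/a]((R ⋈[b=a] S)) → 3
  π[e](ρ[e/a]((R ⋈[b=a] S))) → 3
  (π[e](γ[x; COUNT(*)→e](R)) − π[e](ρ[e/a]((R ⋈[b=a] S)))) → 4
  S → 3
  ρ[e/a](S) → 3
  π[e](ρ[e/a](S)) → 3
  ((π[e](γ[x; COUNT(*)→e](R)) − π[e](ρ[e/a]((R ⋈[b=a] S)))) − π[e](ρ[e/a](S))) → 4
E2 stepwise |·|:
  R → 5
  γ[x; COUNT(*)→e](R) → 4
  π[e](γ[x; COUNT(*)→e](R)) → 4
  S → 3
  R → 5
  (S ⋈[a=b] R) → 3
  π[z,x,b,a,y]((S ⋈[a=b] R)) → 3
  ρ[e/a](π[z,x,b,a,y]((S ⋈[a=b] R))) → 3
  π[e](ρ[e/a](π[z,x,b,a,y]((S ⋈[a=b] R)))) → 3
  (π[e](γ[x; COUNT(*)→e](R)) − π[e](ρ[e/a](π[z,x,b,a,y]((S ⋈[a=b] R))))) → 4
  S → 3
  ρ[e/a](S) → 3
  π[e](ρ[e/a](S)) → 3
  ((π[e](γ[x; COUNT(*)→e](R)) − π[e](ρ[e/a](π[z,x,b,a,y]((S ⋈[a=b] R))))) − π[e](ρ[e/a](S))) → 4

E1 and E2 produce the same multiset:
e
1
1
1
2

yes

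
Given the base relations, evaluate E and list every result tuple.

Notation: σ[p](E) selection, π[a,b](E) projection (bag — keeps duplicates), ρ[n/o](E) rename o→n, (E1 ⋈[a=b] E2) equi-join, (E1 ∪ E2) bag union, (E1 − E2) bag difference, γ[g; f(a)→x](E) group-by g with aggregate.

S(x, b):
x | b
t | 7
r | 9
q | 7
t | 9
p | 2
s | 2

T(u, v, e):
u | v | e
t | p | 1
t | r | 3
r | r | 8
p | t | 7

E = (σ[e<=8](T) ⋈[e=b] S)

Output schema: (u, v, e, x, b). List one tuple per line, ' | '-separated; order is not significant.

Subexpression sizes:
  T → 4
  σ[e<=8](T) → 4
  S → 6
  (σ[e<=8](T) ⋈[e=b] S) → 2

== RESULT ==
u | v | e | x | b
p | t | 7 | q | 7
p | t | 7 | t | 7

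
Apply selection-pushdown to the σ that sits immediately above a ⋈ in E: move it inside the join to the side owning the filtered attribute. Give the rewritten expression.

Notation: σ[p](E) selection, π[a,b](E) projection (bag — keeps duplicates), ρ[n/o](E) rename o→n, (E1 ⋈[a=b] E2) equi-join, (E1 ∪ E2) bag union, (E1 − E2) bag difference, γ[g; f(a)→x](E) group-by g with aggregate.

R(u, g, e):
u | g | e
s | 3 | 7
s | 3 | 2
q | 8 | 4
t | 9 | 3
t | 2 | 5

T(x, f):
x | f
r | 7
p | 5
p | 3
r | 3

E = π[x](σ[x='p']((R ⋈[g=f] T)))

σ filters on x, owned by the right side.
E' = π[x]((R ⋈[g=f] σ[x='p'](T)))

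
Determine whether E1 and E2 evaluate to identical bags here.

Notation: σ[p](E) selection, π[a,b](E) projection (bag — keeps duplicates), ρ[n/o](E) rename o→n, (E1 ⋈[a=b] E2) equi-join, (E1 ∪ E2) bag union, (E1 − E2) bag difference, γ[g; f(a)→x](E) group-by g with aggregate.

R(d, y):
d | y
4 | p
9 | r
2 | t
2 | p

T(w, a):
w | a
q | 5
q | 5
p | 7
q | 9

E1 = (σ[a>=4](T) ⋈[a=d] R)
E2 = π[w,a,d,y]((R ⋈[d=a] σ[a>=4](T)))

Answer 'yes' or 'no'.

E1 subexpression sizes:
  T → 4
  σ[a>=4](T) → 4
  R → 4
  (σ[a>=4](T) ⋈[a=d] R) → 1
E2 subexpression sizes:
  R → 4
  T → 4
  σ[a>=4](T) → 4
  (R ⋈[d=a] σ[a>=4](T)) → 1
  π[w,a,d,y]((R ⋈[d=a] σ[a>=4](T))) → 1

E1 and E2 produce the same multiset:
w | a | d | y
q | 9 | 9 | r

yes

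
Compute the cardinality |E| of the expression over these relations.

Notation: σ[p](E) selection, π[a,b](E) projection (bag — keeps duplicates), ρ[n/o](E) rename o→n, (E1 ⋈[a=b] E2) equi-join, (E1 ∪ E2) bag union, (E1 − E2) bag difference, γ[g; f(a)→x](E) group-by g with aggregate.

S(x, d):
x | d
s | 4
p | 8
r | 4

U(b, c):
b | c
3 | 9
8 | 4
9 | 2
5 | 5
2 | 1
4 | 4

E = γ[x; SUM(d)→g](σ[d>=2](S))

Subexpression sizes:
  S → 3
  σ[d>=2](S) → 3
  γ[x; SUM(d)→g](σ[d>=2](S)) → 3

|E| = 3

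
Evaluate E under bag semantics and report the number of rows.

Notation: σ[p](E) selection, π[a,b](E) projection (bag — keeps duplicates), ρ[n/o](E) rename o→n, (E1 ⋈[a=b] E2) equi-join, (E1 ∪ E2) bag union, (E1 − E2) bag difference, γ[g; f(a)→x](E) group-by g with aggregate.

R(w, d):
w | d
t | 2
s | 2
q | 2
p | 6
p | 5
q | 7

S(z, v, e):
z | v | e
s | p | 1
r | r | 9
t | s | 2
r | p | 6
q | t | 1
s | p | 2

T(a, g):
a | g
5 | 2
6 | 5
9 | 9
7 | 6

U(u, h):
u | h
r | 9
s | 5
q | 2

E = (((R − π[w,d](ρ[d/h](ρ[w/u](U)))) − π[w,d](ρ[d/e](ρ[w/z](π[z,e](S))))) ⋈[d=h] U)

Stepwise |·|:
  R → 6
  U → 3
  ρ[w/u](U) → 3
  ρ[d/h](ρ[w/u](U)) → 3
  π[w,d](ρ[d/h](ρ[w/u](U))) → 3
  (R − π[w,d](ρ[d/h](ρ[w/u](U)))) → 5
  S → 6
  π[z,e](S) → 6
  ρ[w/z](π[z,e](S)) → 6
  ρ[d/e](ρ[w/z](π[z,e](S))) → 6
  π[w,d](ρ[d/e](ρ[w/z](π[z,e](S)))) → 6
  ((R − π[w,d](ρ[d/h](ρ[w/u](U)))) − π[w,d](ρ[d/e](ρ[w/z](π[z,e](S))))) → 3
  U → 3
  (((R − π[w,d](ρ[d/h](ρ[w/u](U)))) − π[w,d](ρ[d/e](ρ[w/z](π[z,e](S))))) ⋈[d=h] U) → 1

|E| = 1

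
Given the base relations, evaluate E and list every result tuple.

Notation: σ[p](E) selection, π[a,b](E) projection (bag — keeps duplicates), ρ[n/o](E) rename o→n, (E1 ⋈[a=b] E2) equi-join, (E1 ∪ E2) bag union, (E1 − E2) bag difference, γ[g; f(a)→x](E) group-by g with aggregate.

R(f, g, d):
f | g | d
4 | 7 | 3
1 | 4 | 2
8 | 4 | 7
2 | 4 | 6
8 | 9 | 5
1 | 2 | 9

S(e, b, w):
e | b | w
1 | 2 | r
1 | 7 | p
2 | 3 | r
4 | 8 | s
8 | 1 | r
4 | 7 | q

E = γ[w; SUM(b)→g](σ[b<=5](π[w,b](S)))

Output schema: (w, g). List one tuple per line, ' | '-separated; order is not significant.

Row counts bottom-up:
  S → 6
  π[w,b](S) → 6
  σ[b<=5](π[w,b](S)) → 3
  γ[w; SUM(b)→g](σ[b<=5](π[w,b](S))) → 1

== RESULT ==
w | g
r | 6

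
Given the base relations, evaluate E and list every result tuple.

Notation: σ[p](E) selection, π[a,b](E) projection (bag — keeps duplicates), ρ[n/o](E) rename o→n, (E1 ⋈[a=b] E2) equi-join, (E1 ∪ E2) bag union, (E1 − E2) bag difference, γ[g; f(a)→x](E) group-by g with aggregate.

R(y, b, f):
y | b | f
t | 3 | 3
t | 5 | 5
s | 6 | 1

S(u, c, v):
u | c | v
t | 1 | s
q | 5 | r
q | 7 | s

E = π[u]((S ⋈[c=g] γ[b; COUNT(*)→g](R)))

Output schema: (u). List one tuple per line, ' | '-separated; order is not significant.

Row counts bottom-up:
  S → 3
  R → 3
  γ[b; COUNT(*)→g](R) → 3
  (S ⋈[c=g] γ[b; COUNT(*)→g](R)) → 3
  π[u]((S ⋈[c=g] γ[b; COUNT(*)→g](R))) → 3

== RESULT ==
u
t
t
t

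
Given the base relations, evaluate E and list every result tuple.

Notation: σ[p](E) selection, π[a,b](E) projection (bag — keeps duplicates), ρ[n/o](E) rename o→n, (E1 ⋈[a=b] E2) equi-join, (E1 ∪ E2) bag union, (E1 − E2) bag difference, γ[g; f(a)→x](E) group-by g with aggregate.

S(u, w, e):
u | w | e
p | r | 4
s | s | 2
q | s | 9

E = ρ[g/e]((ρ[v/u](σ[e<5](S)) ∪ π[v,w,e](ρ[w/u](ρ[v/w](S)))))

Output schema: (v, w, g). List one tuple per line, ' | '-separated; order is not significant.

Subexpression sizes:
  S → 3
  σ[e<5](S) → 2
  ρ[v/u](σ[e<5](S)) → 2
  S → 3
  ρ[v/w](S) → 3
  ρ[w/u](ρ[v/w](S)) → 3
  π[v,w,e](ρ[w/u](ρ[v/w](S))) → 3
  (ρ[v/u](σ[e<5](S)) ∪ π[v,w,e](ρ[w/u](ρ[v/w](S)))) → 5
  ρ[g/e]((ρ[v/u](σ[e<5](S)) ∪ π[v,w,e](ρ[w/u](ρ[v/w](S))))) → 5

== RESULT ==
v | w | g
p | r | 4
r | p | 4
s | q | 9
s | s | 2
s | s | 2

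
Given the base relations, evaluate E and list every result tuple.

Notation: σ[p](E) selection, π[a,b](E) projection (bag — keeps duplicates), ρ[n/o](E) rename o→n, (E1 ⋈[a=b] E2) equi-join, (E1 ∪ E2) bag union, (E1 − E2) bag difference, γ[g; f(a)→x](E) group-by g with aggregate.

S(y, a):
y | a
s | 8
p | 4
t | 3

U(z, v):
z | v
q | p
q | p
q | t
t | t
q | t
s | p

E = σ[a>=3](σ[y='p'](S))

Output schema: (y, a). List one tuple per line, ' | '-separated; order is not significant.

Subexpression sizes:
  S → 3
  σ[y='p'](S) → 1
  σ[a>=3](σ[y='p'](S)) → 1

== RESULT ==
y | a
p | 4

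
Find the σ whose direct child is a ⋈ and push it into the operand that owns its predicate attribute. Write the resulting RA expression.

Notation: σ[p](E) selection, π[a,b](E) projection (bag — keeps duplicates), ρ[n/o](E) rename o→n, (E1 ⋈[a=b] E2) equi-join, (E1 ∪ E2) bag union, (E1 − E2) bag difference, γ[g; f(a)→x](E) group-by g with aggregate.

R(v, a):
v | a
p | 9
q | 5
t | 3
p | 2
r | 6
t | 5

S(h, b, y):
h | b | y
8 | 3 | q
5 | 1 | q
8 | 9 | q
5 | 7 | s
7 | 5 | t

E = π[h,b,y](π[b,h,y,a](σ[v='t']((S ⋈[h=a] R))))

σ filters on v, owned by the right side.
E' = π[h,b,y](π[b,h,y,a]((S ⋈[h=a] σ[v='t'](R))))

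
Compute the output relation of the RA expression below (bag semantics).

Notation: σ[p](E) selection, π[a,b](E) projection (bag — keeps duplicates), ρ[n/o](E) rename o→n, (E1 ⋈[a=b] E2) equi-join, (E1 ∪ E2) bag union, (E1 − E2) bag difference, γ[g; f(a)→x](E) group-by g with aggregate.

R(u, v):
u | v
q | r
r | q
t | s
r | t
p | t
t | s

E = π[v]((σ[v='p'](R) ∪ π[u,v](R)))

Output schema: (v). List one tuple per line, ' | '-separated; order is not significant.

Per-node cardinality:
  R → 6
  σ[v='p'](R) → 0
  R → 6
  π[u,v](R) → 6
  (σ[v='p'](R) ∪ π[u,v](R)) → 6
  π[v]((σ[v='p'](R) ∪ π[u,v](R))) → 6

== RESULT ==
v
q
r
s
s
t
t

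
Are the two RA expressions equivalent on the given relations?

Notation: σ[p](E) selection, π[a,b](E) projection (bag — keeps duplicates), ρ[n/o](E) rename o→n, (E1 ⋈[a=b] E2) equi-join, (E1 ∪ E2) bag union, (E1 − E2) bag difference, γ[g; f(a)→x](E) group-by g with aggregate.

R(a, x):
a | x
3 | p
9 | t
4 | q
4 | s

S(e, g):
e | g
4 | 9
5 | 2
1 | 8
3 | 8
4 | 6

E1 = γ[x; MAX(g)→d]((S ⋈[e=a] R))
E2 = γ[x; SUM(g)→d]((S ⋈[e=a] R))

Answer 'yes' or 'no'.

E1 subexpression sizes:
  S → 5
  R → 4
  (S ⋈[e=a] R) → 5
  γ[x; MAX(g)→d]((S ⋈[e=a] R)) → 3
E2 subexpression sizes:
  S → 5
  R → 4
  (S ⋈[e=a] R) → 5
  γ[x; SUM(g)→d]((S ⋈[e=a] R)) → 3

E1 result:
x | d
p | 8
q | 9
s | 9
E2 result:
x | d
p | 8
q | 15
s | 15
Witness: ('s', 9) appears 1× in E1 but 0× in E2.

no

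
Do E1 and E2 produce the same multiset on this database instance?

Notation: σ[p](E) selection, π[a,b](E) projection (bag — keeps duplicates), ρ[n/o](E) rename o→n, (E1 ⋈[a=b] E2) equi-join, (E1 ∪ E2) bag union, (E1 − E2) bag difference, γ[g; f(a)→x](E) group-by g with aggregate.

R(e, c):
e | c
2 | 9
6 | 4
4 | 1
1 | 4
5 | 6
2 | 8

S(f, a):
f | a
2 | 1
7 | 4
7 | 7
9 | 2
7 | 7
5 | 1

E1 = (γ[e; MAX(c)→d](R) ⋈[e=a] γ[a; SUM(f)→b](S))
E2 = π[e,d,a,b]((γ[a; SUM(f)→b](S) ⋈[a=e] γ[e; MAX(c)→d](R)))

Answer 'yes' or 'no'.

E1 subexpression sizes:
  R → 6
  γ[e; MAX(c)→d](R) → 5
  S → 6
  γ[a; SUM(f)→b](S) → 4
  (γ[e; MAX(c)→d](R) ⋈[e=a] γ[a; SUM(f)→b](S)) → 3
E2 subexpression sizes:
  S → 6
  γ[a; SUM(f)→b](S) → 4
  R → 6
  γ[e; MAX(c)→d](R) → 5
  (γ[a; SUM(f)→b](S) ⋈[a=e] γ[e; MAX(c)→d](R)) → 3
  π[e,d,a,b]((γ[a; SUM(f)→b](S) ⋈[a=e] γ[e; MAX(c)→d](R))) → 3

E1 and E2 produce the same multiset:
e | d | a | b
1 | 4 | 1 | 7
2 | 9 | 2 | 9
4 | 1 | 4 | 7

yes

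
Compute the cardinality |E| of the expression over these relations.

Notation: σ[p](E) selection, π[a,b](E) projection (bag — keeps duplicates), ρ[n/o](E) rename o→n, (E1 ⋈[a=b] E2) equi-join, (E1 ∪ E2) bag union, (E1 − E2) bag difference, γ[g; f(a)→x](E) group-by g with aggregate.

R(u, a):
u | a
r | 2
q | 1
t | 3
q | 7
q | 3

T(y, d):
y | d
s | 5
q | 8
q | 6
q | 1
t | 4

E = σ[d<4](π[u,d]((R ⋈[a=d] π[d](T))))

Subexpression sizes:
  R → 5
  T → 5
  π[d](T) → 5
  (R ⋈[a=d] π[d](T)) → 1
  π[u,d]((R ⋈[a=d] π[d](T))) → 1
  σ[d<4](π[u,d]((R ⋈[a=d] π[d](T)))) → 1

|E| = 1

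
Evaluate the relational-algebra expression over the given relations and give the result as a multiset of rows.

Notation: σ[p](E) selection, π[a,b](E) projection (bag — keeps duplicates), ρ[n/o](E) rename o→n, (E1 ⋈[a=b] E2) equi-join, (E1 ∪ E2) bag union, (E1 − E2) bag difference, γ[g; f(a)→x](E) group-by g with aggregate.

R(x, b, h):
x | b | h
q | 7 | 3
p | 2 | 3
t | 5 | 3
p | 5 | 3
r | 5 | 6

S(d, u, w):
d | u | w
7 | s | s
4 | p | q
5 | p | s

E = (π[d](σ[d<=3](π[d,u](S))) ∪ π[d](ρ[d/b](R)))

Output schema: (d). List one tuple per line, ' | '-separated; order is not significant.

Per-node cardinality:
  S → 3
  π[d,u](S) → 3
  σ[d<=3](π[d,u](S)) → 0
  π[d](σ[d<=3](π[d,u](S))) → 0
  R → 5
  ρ[d/b](R) → 5
  π[d](ρ[d/b](R)) → 5
  (π[d](σ[d<=3](π[d,u](S))) ∪ π[d](ρ[d/b](R))) → 5

== RESULT ==
d
2
5
5
5
7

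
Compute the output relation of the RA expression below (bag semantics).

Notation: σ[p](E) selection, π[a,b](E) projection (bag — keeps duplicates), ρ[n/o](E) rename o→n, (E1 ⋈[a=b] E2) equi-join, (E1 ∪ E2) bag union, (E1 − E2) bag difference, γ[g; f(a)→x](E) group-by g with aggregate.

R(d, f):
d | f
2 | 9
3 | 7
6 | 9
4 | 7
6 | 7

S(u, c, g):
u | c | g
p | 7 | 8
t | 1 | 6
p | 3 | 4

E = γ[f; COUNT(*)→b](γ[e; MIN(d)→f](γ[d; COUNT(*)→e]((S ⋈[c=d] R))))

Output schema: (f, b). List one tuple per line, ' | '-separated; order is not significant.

Row counts bottom-up:
  S → 3
  R → 5
  (S ⋈[c=d] R) → 1
  γ[d; COUNT(*)→e]((S ⋈[c=d] R)) → 1
  γ[e; MIN(d)→f](γ[d; COUNT(*)→e]((S ⋈[c=d] R))) → 1
  γ[f; COUNT(*)→b](γ[e; MIN(d)→f](γ[d; COUNT(*)→e]((S ⋈[c=d] R)))) → 1

== RESULT ==
f | b
3 | 1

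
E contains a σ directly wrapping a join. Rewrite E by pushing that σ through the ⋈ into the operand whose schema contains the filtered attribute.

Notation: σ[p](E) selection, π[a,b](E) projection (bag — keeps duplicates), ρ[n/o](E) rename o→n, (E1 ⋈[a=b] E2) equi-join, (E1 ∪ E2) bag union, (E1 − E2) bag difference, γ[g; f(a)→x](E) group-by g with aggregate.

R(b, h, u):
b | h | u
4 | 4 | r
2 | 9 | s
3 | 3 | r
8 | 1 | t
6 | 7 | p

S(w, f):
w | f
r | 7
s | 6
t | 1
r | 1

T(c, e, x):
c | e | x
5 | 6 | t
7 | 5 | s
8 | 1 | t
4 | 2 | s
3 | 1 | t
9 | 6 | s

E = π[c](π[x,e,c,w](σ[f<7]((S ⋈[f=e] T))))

σ filters on f, owned by the left side.
E' = π[c](π[x,e,c,w]((σ[f<7](S) ⋈[f=e] T)))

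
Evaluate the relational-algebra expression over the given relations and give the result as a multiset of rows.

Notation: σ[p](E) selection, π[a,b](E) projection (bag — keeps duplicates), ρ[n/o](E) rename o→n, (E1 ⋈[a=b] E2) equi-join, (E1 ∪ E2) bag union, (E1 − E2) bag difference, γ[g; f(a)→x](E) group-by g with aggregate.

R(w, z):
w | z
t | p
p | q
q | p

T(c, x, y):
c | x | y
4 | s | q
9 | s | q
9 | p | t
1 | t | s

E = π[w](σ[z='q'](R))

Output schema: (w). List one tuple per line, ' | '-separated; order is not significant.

Stepwise |·|:
  R → 3
  σ[z='q'](R) → 1
  π[w](σ[z='q'](R)) → 1

== RESULT ==
w
p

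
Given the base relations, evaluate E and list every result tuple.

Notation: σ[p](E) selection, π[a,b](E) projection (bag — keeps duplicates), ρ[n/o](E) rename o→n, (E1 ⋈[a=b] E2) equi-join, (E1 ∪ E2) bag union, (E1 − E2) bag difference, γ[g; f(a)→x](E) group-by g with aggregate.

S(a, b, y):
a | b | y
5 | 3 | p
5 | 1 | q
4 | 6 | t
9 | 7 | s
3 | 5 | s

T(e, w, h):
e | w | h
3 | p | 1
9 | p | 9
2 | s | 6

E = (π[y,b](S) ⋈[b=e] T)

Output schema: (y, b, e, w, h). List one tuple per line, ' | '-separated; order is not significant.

Per-node cardinality:
  S → 5
  π[y,b](S) → 5
  T → 3
  (π[y,b](S) ⋈[b=e] T) → 1

== RESULT ==
y | b | e | w | h
p | 3 | 3 | p | 1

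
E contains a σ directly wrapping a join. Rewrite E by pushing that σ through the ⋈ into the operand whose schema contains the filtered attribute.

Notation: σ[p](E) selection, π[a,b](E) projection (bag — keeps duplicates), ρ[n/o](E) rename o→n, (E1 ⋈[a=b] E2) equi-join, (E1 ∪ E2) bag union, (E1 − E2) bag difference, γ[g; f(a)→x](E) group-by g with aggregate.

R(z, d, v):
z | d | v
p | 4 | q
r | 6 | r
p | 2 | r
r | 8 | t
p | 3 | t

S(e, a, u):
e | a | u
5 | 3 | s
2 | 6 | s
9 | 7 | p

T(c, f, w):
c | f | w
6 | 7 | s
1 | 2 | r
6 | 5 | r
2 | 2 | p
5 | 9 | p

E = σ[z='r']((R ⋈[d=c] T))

σ filters on z, owned by the left side.
E' = (σ[z='r'](R) ⋈[d=c] T)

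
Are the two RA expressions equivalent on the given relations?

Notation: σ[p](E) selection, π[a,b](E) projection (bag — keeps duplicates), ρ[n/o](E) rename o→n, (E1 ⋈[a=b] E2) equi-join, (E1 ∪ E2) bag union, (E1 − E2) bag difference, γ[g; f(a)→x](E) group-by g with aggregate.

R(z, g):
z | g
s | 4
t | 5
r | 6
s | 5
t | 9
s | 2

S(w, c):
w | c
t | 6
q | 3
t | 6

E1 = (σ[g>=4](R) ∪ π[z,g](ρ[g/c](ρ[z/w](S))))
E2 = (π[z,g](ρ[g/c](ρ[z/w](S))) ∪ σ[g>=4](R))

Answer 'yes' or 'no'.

E1 subexpression sizes:
  R → 6
  σ[g>=4](R) → 5
  S → 3
  ρ[z/w](S) → 3
  ρ[g/c](ρ[z/w](S)) → 3
  π[z,g](ρ[g/c](ρ[z/w](S))) → 3
  (σ[g>=4](R) ∪ π[z,g](ρ[g/c](ρ[z/w](S)))) → 8
E2 subexpression sizes:
  S → 3
  ρ[z/w](S) → 3
  ρ[g/c](ρ[z/w](S)) → 3
  π[z,g](ρ[g/c](ρ[z/w](S))) → 3
  R → 6
  σ[g>=4](R) → 5
  (π[z,g](ρ[g/c](ρ[z/w](S))) ∪ σ[g>=4](R)) → 8

E1 and E2 produce the same multiset:
z | g
q | 3
r | 6
s | 4
s | 5
t | 5
t | 6
t | 6
t | 9

yes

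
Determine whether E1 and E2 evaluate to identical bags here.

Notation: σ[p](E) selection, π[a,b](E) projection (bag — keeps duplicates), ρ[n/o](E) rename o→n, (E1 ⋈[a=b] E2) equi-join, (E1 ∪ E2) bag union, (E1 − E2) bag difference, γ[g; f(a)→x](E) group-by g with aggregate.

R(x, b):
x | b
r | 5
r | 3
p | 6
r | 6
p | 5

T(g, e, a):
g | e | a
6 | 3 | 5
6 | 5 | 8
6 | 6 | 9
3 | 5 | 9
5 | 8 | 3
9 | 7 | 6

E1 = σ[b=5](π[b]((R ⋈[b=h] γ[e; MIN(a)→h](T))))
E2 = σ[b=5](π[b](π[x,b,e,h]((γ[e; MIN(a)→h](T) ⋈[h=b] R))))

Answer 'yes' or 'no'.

E1 row counts bottom-up:
  R → 5
  T → 6
  γ[e; MIN(a)→h](T) → 5
  (R ⋈[b=h] γ[e; MIN(a)→h](T)) → 5
  π[b]((R ⋈[b=h] γ[e; MIN(a)→h](T))) → 5
  σ[b=5](π[b]((R ⋈[b=h] γ[e; MIN(a)→h](T)))) → 2
E2 row counts bottom-up:
  T → 6
  γ[e; MIN(a)→h](T) → 5
  R → 5
  (γ[e; MIN(a)→h](T) ⋈[h=b] R) → 5
  π[x,b,e,h]((γ[e; MIN(a)→h](T) ⋈[h=b] R)) → 5
  π[b](π[x,b,e,h]((γ[e; MIN(a)→h](T) ⋈[h=b] R))) → 5
  σ[b=5](π[b](π[x,b,e,h]((γ[e; MIN(a)→h](T) ⋈[h=b] R)))) → 2

E1 and E2 produce the same multiset:
b
5
5

yes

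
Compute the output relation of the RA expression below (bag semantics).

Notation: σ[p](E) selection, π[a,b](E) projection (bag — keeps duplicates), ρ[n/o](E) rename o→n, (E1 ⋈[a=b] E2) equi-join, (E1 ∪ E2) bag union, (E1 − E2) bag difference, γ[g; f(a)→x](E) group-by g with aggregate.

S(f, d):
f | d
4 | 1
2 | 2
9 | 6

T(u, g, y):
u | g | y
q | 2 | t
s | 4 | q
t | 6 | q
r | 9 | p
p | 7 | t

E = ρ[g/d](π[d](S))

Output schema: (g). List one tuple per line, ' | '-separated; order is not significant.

Stepwise |·|:
  S → 3
  π[d](S) → 3
  ρ[g/d](π[d](S)) → 3

== RESULT ==
g
1
2
6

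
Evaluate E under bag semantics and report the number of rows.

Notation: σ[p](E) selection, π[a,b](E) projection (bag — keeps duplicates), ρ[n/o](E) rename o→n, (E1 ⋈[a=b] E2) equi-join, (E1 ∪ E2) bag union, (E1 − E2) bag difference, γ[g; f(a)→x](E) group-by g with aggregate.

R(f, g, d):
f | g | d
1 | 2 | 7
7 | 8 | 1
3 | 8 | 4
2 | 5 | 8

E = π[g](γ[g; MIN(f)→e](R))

Stepwise |·|:
  R → 4
  γ[g; MIN(f)→e](R) → 3
  π[g](γ[g; MIN(f)→e](R)) → 3

|E| = 3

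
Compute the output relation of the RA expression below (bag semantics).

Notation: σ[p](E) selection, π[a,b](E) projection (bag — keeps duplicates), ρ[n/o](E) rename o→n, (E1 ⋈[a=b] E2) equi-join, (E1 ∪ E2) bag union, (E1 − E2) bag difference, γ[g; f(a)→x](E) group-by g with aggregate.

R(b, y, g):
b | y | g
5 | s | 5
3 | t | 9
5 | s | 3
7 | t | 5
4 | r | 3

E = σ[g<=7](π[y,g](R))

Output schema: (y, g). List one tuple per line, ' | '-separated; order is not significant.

Row counts bottom-up:
  R → 5
  π[y,g](R) → 5
  σ[g<=7](π[y,g](R)) → 4

== RESULT ==
y | g
r | 3
s | 3
s | 5
t | 5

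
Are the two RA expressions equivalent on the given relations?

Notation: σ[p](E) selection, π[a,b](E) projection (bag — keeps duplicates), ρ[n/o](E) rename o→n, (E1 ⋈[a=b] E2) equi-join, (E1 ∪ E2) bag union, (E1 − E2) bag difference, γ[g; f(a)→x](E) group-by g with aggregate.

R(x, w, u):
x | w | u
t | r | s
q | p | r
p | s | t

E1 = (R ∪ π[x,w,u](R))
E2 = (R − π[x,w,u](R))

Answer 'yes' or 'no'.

E1 per-node cardinality:
  R → 3
  R → 3
  π[x,w,u](R) → 3
  (R ∪ π[x,w,u](R)) → 6
E2 per-node cardinality:
  R → 3
  R → 3
  π[x,w,u](R) → 3
  (R − π[x,w,u](R)) → 0

E1 result:
x | w | u
p | s | t
p | s | t
q | p | r
q | p | r
t | r | s
t | r | s
E2 result:
x | w | u
(0 rows)
Witness: ('t', 'r', 's') appears 2× in E1 but 0× in E2.

no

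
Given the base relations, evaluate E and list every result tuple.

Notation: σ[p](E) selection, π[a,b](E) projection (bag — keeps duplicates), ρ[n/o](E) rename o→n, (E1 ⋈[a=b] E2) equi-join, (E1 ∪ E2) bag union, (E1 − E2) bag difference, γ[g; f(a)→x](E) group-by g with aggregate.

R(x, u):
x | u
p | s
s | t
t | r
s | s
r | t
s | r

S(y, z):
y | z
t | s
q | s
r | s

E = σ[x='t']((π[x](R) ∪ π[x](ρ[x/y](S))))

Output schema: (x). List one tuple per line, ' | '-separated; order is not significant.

Subexpression sizes:
  R → 6
  π[x](R) → 6
  S → 3
  ρ[x/y](S) → 3
  π[x](ρ[x/y](S)) → 3
  (π[x](R) ∪ π[x](ρ[x/y](S))) → 9
  σ[x='t']((π[x](R) ∪ π[x](ρ[x/y](S)))) → 2

== RESULT ==
x
t
t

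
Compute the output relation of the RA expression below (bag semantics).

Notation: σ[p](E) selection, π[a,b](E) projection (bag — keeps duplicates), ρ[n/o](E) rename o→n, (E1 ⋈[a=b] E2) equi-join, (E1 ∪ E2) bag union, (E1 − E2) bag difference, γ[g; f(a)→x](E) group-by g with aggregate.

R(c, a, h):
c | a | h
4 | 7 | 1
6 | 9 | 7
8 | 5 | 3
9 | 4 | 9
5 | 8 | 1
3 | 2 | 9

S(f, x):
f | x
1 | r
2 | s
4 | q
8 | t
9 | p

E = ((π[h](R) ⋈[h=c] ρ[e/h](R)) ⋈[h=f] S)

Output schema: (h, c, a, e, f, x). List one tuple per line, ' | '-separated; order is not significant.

Per-node cardinality:
  R → 6
  π[h](R) → 6
  R → 6
  ρ[e/h](R) → 6
  (π[h](R) ⋈[h=c] ρ[e/h](R)) → 3
  S → 5
  ((π[h](R) ⋈[h=c] ρ[e/h](R)) ⋈[h=f] S) → 2

== RESULT ==
h | c | a | e | f | x
9 | 9 | 4 | 9 | 9 | p
9 | 9 | 4 | 9 | 9 | p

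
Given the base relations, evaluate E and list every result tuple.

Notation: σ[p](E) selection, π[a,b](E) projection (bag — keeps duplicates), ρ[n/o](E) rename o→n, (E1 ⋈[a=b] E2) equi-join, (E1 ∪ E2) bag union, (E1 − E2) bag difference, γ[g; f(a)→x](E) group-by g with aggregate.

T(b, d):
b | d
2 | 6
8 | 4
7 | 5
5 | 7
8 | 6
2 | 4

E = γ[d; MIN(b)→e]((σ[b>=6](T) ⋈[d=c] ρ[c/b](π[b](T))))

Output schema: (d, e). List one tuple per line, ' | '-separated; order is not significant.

Subexpression sizes:
  T → 6
  σ[b>=6](T) → 3
  T → 6
  π[b](T) → 6
  ρ[c/b](π[b](T)) → 6
  (σ[b>=6](T) ⋈[d=c] ρ[c/b](π[b](T))) → 1
  γ[d; MIN(b)→e]((σ[b>=6](T) ⋈[d=c] ρ[c/b](π[b](T)))) → 1

== RESULT ==
d | e
5 | 7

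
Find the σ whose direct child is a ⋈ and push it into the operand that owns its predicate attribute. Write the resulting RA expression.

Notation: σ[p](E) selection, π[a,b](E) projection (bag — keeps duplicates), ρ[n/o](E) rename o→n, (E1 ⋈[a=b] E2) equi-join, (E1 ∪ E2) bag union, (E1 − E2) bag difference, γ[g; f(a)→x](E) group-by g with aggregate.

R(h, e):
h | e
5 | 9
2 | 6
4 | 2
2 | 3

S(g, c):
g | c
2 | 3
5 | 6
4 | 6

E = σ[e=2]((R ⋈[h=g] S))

σ filters on e, owned by the left side.
E' = (σ[e=2](R) ⋈[h=g] S)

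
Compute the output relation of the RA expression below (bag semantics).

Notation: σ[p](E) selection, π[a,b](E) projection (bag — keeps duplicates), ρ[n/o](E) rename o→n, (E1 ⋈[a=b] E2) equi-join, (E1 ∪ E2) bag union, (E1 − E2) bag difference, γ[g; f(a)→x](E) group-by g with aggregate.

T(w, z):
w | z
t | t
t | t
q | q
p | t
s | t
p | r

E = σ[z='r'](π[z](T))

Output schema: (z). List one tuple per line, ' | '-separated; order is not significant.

Per-node cardinality:
  T → 6
  π[z](T) → 6
  σ[z='r'](π[z](T)) → 1

== RESULT ==
z
r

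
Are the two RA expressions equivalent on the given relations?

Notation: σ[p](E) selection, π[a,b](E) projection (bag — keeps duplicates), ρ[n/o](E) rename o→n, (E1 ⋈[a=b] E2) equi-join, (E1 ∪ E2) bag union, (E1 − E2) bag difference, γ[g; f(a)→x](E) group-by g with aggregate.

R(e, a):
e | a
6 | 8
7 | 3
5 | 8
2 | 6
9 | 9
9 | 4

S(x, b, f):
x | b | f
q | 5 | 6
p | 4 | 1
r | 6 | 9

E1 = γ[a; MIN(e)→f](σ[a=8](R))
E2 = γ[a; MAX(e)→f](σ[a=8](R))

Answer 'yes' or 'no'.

E1 stepwise |·|:
  R → 6
  σ[a=8](R) → 2
  γ[a; MIN(e)→f](σ[a=8](R)) → 1
E2 stepwise |·|:
  R → 6
  σ[a=8](R) → 2
  γ[a; MAX(e)→f](σ[a=8](R)) → 1

E1 result:
a | f
8 | 5
E2 result:
a | f
8 | 6
Witness: (8, 5) appears 1× in E1 but 0× in E2.

no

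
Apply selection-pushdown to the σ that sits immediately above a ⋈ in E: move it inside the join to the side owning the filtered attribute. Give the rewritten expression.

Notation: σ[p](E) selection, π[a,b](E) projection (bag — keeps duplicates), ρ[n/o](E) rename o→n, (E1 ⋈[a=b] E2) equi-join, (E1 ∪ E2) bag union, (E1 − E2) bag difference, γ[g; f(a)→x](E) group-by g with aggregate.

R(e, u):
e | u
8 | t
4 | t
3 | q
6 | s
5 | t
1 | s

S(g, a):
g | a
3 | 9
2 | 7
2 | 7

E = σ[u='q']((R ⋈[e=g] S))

σ filters on u, owned by the left side.
E' = (σ[u='q'](R) ⋈[e=g] S)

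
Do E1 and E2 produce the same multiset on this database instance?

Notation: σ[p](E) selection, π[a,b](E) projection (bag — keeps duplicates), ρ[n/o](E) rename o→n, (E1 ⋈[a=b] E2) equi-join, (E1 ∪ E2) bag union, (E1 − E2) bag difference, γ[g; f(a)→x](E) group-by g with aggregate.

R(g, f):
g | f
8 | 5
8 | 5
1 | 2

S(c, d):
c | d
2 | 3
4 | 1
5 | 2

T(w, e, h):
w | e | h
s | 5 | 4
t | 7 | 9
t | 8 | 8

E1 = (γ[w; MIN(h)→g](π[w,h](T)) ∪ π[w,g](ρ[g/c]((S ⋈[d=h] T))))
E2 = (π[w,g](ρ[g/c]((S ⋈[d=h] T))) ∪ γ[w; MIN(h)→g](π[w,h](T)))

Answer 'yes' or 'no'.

E1 row counts bottom-up:
  T → 3
  π[w,h](T) → 3
  γ[w; MIN(h)→g](π[w,h](T)) → 2
  S → 3
  T → 3
  (S ⋈[d=h] T) → 0
  ρ[g/c]((S ⋈[d=h] T)) → 0
  π[w,g](ρ[g/c]((S ⋈[d=h] T))) → 0
  (γ[w; MIN(h)→g](π[w,h](T)) ∪ π[w,g](ρ[g/c]((S ⋈[d=h] T)))) → 2
E2 row counts bottom-up:
  S → 3
  T → 3
  (S ⋈[d=h] T) → 0
  ρ[g/c]((S ⋈[d=h] T)) → 0
  π[w,g](ρ[g/c]((S ⋈[d=h] T))) → 0
  T → 3
  π[w,h](T) → 3
  γ[w; MIN(h)→g](π[w,h](T)) → 2
  (π[w,g](ρ[g/c]((S ⋈[d=h] T))) ∪ γ[w; MIN(h)→g](π[w,h](T))) → 2

E1 and E2 produce the same multiset:
w | g
s | 4
t | 8

yes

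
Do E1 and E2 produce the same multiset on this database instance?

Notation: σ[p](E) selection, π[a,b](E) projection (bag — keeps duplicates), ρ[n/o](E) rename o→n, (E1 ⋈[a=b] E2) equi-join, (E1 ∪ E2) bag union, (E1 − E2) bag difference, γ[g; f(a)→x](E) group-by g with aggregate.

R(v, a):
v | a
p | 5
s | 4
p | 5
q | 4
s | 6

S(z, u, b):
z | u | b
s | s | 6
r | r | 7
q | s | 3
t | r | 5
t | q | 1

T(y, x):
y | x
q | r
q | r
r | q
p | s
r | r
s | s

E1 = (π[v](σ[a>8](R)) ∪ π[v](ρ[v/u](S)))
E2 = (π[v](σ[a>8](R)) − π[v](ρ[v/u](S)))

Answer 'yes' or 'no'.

E1 subexpression sizes:
  R → 5
  σ[a>8](R) → 0
  π[v](σ[a>8](R)) → 0
  S → 5
  ρ[v/u](S) → 5
  π[v](ρ[v/u](S)) → 5
  (π[v](σ[a>8](R)) ∪ π[v](ρ[v/u](S))) → 5
E2 subexpression sizes:
  R → 5
  σ[a>8](R) → 0
  π[v](σ[a>8](R)) → 0
  S → 5
  ρ[v/u](S) → 5
  π[v](ρ[v/u](S)) → 5
  (π[v](σ[a>8](R)) − π[v](ρ[v/u](S))) → 0

E1 result:
v
q
r
r
s
s
E2 result:
v
(0 rows)
Witness: ('q',) appears 1× in E1 but 0× in E2.

no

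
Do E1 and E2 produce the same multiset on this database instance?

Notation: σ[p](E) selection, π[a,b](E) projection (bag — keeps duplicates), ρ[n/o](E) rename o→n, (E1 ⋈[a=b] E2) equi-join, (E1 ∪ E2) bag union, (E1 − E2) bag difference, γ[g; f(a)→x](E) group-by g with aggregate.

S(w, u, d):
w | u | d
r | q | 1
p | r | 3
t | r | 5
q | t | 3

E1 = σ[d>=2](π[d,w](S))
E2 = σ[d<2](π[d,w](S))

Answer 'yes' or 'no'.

E1 subexpression sizes:
  S → 4
  π[d,w](S) → 4
  σ[d>=2](π[d,w](S)) → 3
E2 subexpression sizes:
  S → 4
  π[d,w](S) → 4
  σ[d<2](π[d,w](S)) → 1

E1 result:
d | w
3 | p
3 | q
5 | t
E2 result:
d | w
1 | r
Witness: (3, 'p') appears 1× in E1 but 0× in E2.

no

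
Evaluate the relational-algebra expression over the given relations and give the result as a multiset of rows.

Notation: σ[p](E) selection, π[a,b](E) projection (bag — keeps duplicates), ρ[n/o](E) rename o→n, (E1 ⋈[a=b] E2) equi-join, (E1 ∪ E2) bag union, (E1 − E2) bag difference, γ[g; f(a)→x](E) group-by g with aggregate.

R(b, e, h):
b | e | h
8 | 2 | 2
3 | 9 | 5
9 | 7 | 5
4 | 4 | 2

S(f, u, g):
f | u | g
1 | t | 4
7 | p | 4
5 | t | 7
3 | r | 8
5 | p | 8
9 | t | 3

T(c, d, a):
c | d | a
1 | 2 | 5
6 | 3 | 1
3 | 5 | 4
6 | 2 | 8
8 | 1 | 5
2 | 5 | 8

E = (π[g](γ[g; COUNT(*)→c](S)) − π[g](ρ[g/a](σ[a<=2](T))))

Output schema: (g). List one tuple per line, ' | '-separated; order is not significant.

Stepwise |·|:
  S → 6
  γ[g; COUNT(*)→c](S) → 4
  π[g](γ[g; COUNT(*)→c](S)) → 4
  T → 6
  σ[a<=2](T) → 1
  ρ[g/a](σ[a<=2](T)) → 1
  π[g](ρ[g/a](σ[a<=2](T))) → 1
  (π[g](γ[g; COUNT(*)→c](S)) − π[g](ρ[g/a](σ[a<=2](T)))) → 4

== RESULT ==
g
3
4
7
8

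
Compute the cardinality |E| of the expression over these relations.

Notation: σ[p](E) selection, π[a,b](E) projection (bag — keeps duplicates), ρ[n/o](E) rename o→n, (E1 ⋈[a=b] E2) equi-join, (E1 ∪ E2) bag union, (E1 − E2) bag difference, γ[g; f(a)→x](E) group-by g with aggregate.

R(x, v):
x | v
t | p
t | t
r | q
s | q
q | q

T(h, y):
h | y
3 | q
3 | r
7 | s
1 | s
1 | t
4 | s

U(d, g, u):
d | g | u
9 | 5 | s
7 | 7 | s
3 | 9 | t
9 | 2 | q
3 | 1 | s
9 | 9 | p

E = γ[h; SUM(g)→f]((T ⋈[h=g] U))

Row counts bottom-up:
  T → 6
  U → 6
  (T ⋈[h=g] U) → 3
  γ[h; SUM(g)→f]((T ⋈[h=g] U)) → 2

|E| = 2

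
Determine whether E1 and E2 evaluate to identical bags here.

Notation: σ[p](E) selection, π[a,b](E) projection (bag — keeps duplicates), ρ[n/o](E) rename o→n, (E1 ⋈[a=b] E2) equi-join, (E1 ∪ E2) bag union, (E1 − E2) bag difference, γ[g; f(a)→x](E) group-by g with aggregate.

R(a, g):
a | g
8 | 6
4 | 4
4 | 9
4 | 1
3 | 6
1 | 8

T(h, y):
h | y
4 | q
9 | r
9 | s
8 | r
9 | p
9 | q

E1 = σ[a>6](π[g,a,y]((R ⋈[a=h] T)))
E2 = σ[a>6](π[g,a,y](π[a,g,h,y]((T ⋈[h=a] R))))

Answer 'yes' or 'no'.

E1 subexpression sizes:
  R → 6
  T → 6
  (R ⋈[a=h] T) → 4
  π[g,a,y]((R ⋈[a=h] T)) → 4
  σ[a>6](π[g,a,y]((R ⋈[a=h] T))) → 1
E2 subexpression sizes:
  T → 6
  R → 6
  (T ⋈[h=a] R) → 4
  π[a,g,h,y]((T ⋈[h=a] R)) → 4
  π[g,a,y](π[a,g,h,y]((T ⋈[h=a] R))) → 4
  σ[a>6](π[g,a,y](π[a,g,h,y]((T ⋈[h=a] R)))) → 1

E1 and E2 produce the same multiset:
g | a | y
6 | 8 | r

yes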